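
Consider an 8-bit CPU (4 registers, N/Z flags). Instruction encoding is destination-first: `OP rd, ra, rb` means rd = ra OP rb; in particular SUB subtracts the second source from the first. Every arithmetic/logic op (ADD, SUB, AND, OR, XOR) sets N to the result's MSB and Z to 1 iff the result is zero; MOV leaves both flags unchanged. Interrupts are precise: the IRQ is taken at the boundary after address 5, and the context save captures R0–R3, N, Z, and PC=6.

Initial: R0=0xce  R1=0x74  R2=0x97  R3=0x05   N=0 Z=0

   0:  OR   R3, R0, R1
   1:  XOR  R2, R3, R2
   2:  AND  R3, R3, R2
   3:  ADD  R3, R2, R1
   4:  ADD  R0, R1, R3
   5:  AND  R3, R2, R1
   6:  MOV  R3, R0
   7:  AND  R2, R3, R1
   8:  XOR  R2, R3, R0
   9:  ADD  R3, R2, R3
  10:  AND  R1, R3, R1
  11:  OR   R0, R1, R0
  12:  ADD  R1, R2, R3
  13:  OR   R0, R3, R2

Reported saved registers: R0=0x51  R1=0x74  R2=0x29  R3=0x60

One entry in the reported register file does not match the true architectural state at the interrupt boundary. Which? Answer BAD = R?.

BAD = R2

after  0: R0=0xce R1=0x74 R2=0x97 R3=0xfe  N=1 Z=0
after  1: R0=0xce R1=0x74 R2=0x69 R3=0xfe  N=0 Z=0
after  2: R0=0xce R1=0x74 R2=0x69 R3=0x68  N=0 Z=0
after  3: R0=0xce R1=0x74 R2=0x69 R3=0xdd  N=1 Z=0
after  4: R0=0x51 R1=0x74 R2=0x69 R3=0xdd  N=0 Z=0
after  5: R0=0x51 R1=0x74 R2=0x69 R3=0x60  N=0 Z=0
-- IRQ taken; context saved, return-PC = 6 --
mismatch: R2: reported 0x29 vs actual 0x69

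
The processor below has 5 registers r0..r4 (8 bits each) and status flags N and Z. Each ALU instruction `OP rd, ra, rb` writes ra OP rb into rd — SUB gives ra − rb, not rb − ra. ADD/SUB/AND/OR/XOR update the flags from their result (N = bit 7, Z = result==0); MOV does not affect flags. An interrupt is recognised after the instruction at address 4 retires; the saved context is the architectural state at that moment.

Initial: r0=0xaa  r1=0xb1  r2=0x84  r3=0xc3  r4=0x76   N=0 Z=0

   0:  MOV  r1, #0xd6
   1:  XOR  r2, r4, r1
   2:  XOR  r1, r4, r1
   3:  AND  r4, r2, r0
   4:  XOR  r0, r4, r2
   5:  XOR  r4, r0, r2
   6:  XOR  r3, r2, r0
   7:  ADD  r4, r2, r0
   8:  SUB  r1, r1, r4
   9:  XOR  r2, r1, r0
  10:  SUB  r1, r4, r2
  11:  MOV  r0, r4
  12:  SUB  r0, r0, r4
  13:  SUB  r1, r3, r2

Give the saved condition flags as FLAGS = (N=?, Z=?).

FLAGS = (N=0, Z=1)

after  0: r0=0xaa r1=0xd6 r2=0x84 r3=0xc3 r4=0x76  N=0 Z=0
after  1: r0=0xaa r1=0xd6 r2=0xa0 r3=0xc3 r4=0x76  N=1 Z=0
after  2: r0=0xaa r1=0xa0 r2=0xa0 r3=0xc3 r4=0x76  N=1 Z=0
after  3: r0=0xaa r1=0xa0 r2=0xa0 r3=0xc3 r4=0xa0  N=1 Z=0
after  4: r0=0x00 r1=0xa0 r2=0xa0 r3=0xc3 r4=0xa0  N=0 Z=1
-- IRQ taken; context saved, return-PC = 5 --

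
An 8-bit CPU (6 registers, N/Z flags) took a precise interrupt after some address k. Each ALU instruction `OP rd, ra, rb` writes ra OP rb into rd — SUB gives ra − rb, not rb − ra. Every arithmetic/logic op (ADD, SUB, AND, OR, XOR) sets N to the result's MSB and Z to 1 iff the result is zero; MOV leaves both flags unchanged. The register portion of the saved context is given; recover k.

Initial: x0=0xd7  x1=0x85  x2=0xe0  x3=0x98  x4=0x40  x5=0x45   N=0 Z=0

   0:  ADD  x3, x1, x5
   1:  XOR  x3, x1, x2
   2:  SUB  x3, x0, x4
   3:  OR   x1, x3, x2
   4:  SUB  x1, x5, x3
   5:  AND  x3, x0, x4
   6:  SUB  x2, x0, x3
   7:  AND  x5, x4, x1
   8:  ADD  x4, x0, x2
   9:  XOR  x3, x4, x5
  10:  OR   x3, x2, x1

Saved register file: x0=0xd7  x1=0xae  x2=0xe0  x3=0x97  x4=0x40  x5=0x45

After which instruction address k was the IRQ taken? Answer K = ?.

K = 4

after  0: x0=0xd7 x1=0x85 x2=0xe0 x3=0xca x4=0x40 x5=0x45  N=1 Z=0
after  1: x0=0xd7 x1=0x85 x2=0xe0 x3=0x65 x4=0x40 x5=0x45  N=0 Z=0
after  2: x0=0xd7 x1=0x85 x2=0xe0 x3=0x97 x4=0x40 x5=0x45  N=1 Z=0
after  3: x0=0xd7 x1=0xf7 x2=0xe0 x3=0x97 x4=0x40 x5=0x45  N=1 Z=0
after  4: x0=0xd7 x1=0xae x2=0xe0 x3=0x97 x4=0x40 x5=0x45  N=1 Z=0
-- IRQ taken; context saved, return-PC = 5 --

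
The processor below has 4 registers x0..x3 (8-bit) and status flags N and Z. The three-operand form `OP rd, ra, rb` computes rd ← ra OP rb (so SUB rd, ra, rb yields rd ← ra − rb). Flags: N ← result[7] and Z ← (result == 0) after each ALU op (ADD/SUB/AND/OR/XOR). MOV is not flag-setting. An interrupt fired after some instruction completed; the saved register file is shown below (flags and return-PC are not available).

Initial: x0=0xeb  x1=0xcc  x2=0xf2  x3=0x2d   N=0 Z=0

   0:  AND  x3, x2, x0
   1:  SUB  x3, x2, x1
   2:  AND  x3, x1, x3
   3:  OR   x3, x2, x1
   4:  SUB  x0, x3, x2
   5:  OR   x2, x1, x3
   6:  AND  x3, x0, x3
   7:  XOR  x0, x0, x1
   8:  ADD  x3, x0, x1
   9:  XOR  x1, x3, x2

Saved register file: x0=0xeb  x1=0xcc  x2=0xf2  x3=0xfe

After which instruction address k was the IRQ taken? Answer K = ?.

K = 3

after  0: x0=0xeb x1=0xcc x2=0xf2 x3=0xe2  N=1 Z=0
after  1: x0=0xeb x1=0xcc x2=0xf2 x3=0x26  N=0 Z=0
after  2: x0=0xeb x1=0xcc x2=0xf2 x3=0x04  N=0 Z=0
after  3: x0=0xeb x1=0xcc x2=0xf2 x3=0xfe  N=1 Z=0
-- IRQ taken; context saved, return-PC = 4 --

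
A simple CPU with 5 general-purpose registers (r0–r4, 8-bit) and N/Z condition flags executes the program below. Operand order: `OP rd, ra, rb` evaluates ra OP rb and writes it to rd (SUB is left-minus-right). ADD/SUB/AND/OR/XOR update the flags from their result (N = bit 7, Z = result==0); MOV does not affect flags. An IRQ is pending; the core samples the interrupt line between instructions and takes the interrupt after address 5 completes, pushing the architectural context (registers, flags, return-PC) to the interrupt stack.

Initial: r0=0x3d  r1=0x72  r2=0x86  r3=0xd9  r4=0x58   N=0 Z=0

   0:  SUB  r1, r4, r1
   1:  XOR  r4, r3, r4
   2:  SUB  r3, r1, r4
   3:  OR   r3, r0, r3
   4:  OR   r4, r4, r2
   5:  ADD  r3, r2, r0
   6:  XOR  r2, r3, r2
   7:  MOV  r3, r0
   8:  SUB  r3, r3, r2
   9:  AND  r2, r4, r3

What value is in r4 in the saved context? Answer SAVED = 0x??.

SAVED = 0x87

after  0: r0=0x3d r1=0xe6 r2=0x86 r3=0xd9 r4=0x58  N=1 Z=0
after  1: r0=0x3d r1=0xe6 r2=0x86 r3=0xd9 r4=0x81  N=1 Z=0
after  2: r0=0x3d r1=0xe6 r2=0x86 r3=0x65 r4=0x81  N=0 Z=0
after  3: r0=0x3d r1=0xe6 r2=0x86 r3=0x7d r4=0x81  N=0 Z=0
after  4: r0=0x3d r1=0xe6 r2=0x86 r3=0x7d r4=0x87  N=1 Z=0
after  5: r0=0x3d r1=0xe6 r2=0x86 r3=0xc3 r4=0x87  N=1 Z=0
-- IRQ taken; context saved, return-PC = 6 --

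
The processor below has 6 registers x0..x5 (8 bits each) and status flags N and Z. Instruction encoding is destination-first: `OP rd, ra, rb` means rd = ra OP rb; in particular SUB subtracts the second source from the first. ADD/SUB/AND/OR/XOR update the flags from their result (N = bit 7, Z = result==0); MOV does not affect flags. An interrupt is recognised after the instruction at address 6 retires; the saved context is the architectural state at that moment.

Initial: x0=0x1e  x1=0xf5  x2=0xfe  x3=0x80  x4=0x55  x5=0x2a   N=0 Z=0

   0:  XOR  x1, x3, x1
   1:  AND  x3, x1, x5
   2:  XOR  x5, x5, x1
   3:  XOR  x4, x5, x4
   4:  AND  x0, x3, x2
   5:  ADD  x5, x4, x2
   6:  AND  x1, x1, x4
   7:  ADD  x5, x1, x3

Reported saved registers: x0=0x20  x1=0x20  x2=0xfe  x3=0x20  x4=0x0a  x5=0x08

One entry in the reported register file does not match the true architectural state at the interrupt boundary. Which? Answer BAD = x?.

after  0: x0=0x1e x1=0x75 x2=0xfe x3=0x80 x4=0x55 x5=0x2a  N=0 Z=0
after  1: x0=0x1e x1=0x75 x2=0xfe x3=0x20 x4=0x55 x5=0x2a  N=0 Z=0
after  2: x0=0x1e x1=0x75 x2=0xfe x3=0x20 x4=0x55 x5=0x5f  N=0 Z=0
after  3: x0=0x1e x1=0x75 x2=0xfe x3=0x20 x4=0x0a x5=0x5f  N=0 Z=0
after  4: x0=0x20 x1=0x75 x2=0xfe x3=0x20 x4=0x0a x5=0x5f  N=0 Z=0
after  5: x0=0x20 x1=0x75 x2=0xfe x3=0x20 x4=0x0a x5=0x08  N=0 Z=0
after  6: x0=0x20 x1=0x00 x2=0xfe x3=0x20 x4=0x0a x5=0x08  N=0 Z=1
-- IRQ taken; context saved, return-PC = 7 --
mismatch: x1: reported 0x20 vs actual 0x00

BAD = x1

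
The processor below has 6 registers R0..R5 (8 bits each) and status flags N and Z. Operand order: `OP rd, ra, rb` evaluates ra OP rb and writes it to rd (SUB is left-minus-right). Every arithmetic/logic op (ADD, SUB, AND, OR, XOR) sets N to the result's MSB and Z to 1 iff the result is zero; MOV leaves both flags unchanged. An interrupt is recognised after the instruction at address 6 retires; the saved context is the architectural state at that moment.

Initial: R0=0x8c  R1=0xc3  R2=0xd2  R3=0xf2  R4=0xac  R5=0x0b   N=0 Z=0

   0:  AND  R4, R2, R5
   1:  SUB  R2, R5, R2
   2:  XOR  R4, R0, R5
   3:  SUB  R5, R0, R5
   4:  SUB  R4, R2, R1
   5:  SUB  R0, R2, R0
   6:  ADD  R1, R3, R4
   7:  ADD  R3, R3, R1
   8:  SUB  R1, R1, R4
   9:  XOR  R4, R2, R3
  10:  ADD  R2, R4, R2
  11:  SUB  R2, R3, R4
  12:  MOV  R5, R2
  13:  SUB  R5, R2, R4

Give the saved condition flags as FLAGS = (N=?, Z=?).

after  0: R0=0x8c R1=0xc3 R2=0xd2 R3=0xf2 R4=0x02 R5=0x0b  N=0 Z=0
after  1: R0=0x8c R1=0xc3 R2=0x39 R3=0xf2 R4=0x02 R5=0x0b  N=0 Z=0
after  2: R0=0x8c R1=0xc3 R2=0x39 R3=0xf2 R4=0x87 R5=0x0b  N=1 Z=0
after  3: R0=0x8c R1=0xc3 R2=0x39 R3=0xf2 R4=0x87 R5=0x81  N=1 Z=0
after  4: R0=0x8c R1=0xc3 R2=0x39 R3=0xf2 R4=0x76 R5=0x81  N=0 Z=0
after  5: R0=0xad R1=0xc3 R2=0x39 R3=0xf2 R4=0x76 R5=0x81  N=1 Z=0
after  6: R0=0xad R1=0x68 R2=0x39 R3=0xf2 R4=0x76 R5=0x81  N=0 Z=0
-- IRQ taken; context saved, return-PC = 7 --

FLAGS = (N=0, Z=0)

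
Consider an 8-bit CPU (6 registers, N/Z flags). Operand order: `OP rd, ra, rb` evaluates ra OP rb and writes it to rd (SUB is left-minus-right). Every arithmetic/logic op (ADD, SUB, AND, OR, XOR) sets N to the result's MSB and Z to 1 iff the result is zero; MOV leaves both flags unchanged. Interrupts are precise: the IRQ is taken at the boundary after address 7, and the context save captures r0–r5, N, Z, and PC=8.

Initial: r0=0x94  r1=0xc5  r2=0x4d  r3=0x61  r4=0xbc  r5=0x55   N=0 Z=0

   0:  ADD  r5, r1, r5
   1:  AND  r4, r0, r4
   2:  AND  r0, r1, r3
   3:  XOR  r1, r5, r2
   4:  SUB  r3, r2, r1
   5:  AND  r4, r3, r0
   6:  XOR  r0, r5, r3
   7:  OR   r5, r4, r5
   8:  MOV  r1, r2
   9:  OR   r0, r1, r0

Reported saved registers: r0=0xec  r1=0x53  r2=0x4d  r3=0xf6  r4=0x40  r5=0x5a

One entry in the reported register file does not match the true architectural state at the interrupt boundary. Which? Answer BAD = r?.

BAD = r1

after  0: r0=0x94 r1=0xc5 r2=0x4d r3=0x61 r4=0xbc r5=0x1a  N=0 Z=0
after  1: r0=0x94 r1=0xc5 r2=0x4d r3=0x61 r4=0x94 r5=0x1a  N=1 Z=0
after  2: r0=0x41 r1=0xc5 r2=0x4d r3=0x61 r4=0x94 r5=0x1a  N=0 Z=0
after  3: r0=0x41 r1=0x57 r2=0x4d r3=0x61 r4=0x94 r5=0x1a  N=0 Z=0
after  4: r0=0x41 r1=0x57 r2=0x4d r3=0xf6 r4=0x94 r5=0x1a  N=1 Z=0
after  5: r0=0x41 r1=0x57 r2=0x4d r3=0xf6 r4=0x40 r5=0x1a  N=0 Z=0
after  6: r0=0xec r1=0x57 r2=0x4d r3=0xf6 r4=0x40 r5=0x1a  N=1 Z=0
after  7: r0=0xec r1=0x57 r2=0x4d r3=0xf6 r4=0x40 r5=0x5a  N=0 Z=0
-- IRQ taken; context saved, return-PC = 8 --
mismatch: r1: reported 0x53 vs actual 0x57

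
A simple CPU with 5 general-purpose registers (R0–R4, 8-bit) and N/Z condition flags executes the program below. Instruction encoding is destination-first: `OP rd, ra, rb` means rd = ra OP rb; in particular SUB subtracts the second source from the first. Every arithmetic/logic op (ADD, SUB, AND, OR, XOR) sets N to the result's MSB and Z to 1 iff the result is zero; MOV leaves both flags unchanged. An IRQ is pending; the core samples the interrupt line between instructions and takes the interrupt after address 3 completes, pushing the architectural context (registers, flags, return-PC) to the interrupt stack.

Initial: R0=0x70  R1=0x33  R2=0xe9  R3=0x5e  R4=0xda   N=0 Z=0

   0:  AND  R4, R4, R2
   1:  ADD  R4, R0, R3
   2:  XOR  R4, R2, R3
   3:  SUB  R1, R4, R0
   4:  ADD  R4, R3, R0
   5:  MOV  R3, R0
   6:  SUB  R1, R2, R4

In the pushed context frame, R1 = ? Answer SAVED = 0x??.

SAVED = 0x47

after  0: R0=0x70 R1=0x33 R2=0xe9 R3=0x5e R4=0xc8  N=1 Z=0
after  1: R0=0x70 R1=0x33 R2=0xe9 R3=0x5e R4=0xce  N=1 Z=0
after  2: R0=0x70 R1=0x33 R2=0xe9 R3=0x5e R4=0xb7  N=1 Z=0
after  3: R0=0x70 R1=0x47 R2=0xe9 R3=0x5e R4=0xb7  N=0 Z=0
-- IRQ taken; context saved, return-PC = 4 --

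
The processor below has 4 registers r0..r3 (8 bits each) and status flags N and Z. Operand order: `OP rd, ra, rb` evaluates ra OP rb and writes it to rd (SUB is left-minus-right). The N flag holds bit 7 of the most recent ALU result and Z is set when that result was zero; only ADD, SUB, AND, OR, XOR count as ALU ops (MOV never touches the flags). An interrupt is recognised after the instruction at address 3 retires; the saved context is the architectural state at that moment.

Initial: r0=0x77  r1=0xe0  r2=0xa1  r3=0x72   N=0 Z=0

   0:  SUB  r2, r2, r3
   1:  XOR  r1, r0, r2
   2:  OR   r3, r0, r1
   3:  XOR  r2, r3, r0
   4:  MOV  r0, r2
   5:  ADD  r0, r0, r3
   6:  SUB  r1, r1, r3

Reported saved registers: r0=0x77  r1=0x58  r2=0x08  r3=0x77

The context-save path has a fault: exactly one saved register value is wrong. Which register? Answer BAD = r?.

BAD = r3

after  0: r0=0x77 r1=0xe0 r2=0x2f r3=0x72  N=0 Z=0
after  1: r0=0x77 r1=0x58 r2=0x2f r3=0x72  N=0 Z=0
after  2: r0=0x77 r1=0x58 r2=0x2f r3=0x7f  N=0 Z=0
after  3: r0=0x77 r1=0x58 r2=0x08 r3=0x7f  N=0 Z=0
-- IRQ taken; context saved, return-PC = 4 --
mismatch: r3: reported 0x77 vs actual 0x7f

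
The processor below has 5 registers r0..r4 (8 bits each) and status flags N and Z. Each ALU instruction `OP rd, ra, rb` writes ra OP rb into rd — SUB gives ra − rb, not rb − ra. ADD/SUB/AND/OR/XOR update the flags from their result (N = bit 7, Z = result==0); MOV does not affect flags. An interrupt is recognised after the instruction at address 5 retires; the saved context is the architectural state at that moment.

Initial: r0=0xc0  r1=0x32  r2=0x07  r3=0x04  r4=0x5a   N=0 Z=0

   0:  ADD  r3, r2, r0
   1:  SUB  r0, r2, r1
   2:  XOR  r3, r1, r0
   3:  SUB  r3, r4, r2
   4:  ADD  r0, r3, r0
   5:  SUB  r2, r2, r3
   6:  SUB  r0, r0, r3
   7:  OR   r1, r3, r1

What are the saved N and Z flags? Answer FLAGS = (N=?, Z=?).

FLAGS = (N=1, Z=0)

after  0: r0=0xc0 r1=0x32 r2=0x07 r3=0xc7 r4=0x5a  N=1 Z=0
after  1: r0=0xd5 r1=0x32 r2=0x07 r3=0xc7 r4=0x5a  N=1 Z=0
after  2: r0=0xd5 r1=0x32 r2=0x07 r3=0xe7 r4=0x5a  N=1 Z=0
after  3: r0=0xd5 r1=0x32 r2=0x07 r3=0x53 r4=0x5a  N=0 Z=0
after  4: r0=0x28 r1=0x32 r2=0x07 r3=0x53 r4=0x5a  N=0 Z=0
after  5: r0=0x28 r1=0x32 r2=0xb4 r3=0x53 r4=0x5a  N=1 Z=0
-- IRQ taken; context saved, return-PC = 6 --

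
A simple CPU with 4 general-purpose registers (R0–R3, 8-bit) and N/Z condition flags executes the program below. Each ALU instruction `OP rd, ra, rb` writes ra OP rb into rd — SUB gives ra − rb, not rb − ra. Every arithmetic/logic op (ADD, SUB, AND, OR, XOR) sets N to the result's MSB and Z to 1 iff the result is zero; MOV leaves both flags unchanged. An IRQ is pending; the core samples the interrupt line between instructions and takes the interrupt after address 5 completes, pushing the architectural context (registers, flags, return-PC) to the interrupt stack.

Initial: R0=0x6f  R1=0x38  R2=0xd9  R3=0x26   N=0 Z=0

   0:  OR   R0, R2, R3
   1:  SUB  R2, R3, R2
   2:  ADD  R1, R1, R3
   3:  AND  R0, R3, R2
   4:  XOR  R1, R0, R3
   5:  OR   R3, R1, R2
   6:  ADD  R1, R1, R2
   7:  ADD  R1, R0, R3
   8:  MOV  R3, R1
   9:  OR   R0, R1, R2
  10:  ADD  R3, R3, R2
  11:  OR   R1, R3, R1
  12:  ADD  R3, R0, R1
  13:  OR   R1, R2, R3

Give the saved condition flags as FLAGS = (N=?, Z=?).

FLAGS = (N=0, Z=0)

after  0: R0=0xff R1=0x38 R2=0xd9 R3=0x26  N=1 Z=0
after  1: R0=0xff R1=0x38 R2=0x4d R3=0x26  N=0 Z=0
after  2: R0=0xff R1=0x5e R2=0x4d R3=0x26  N=0 Z=0
after  3: R0=0x04 R1=0x5e R2=0x4d R3=0x26  N=0 Z=0
after  4: R0=0x04 R1=0x22 R2=0x4d R3=0x26  N=0 Z=0
after  5: R0=0x04 R1=0x22 R2=0x4d R3=0x6f  N=0 Z=0
-- IRQ taken; context saved, return-PC = 6 --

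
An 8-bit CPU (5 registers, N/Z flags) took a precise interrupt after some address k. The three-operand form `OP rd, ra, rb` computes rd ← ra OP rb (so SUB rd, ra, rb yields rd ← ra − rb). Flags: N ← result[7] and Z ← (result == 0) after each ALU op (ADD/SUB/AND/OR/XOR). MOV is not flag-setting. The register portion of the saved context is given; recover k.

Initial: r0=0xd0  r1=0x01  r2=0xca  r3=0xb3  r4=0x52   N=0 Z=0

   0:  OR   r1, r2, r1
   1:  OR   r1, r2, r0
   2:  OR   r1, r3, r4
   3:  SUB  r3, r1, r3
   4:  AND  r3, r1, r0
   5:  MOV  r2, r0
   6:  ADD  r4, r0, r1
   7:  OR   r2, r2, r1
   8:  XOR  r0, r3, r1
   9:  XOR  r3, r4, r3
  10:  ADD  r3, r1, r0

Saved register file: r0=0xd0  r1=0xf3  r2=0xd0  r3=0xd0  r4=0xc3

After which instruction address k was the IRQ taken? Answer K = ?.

K = 6

after  0: r0=0xd0 r1=0xcb r2=0xca r3=0xb3 r4=0x52  N=1 Z=0
after  1: r0=0xd0 r1=0xda r2=0xca r3=0xb3 r4=0x52  N=1 Z=0
after  2: r0=0xd0 r1=0xf3 r2=0xca r3=0xb3 r4=0x52  N=1 Z=0
after  3: r0=0xd0 r1=0xf3 r2=0xca r3=0x40 r4=0x52  N=0 Z=0
after  4: r0=0xd0 r1=0xf3 r2=0xca r3=0xd0 r4=0x52  N=1 Z=0
after  5: r0=0xd0 r1=0xf3 r2=0xd0 r3=0xd0 r4=0x52  N=1 Z=0
after  6: r0=0xd0 r1=0xf3 r2=0xd0 r3=0xd0 r4=0xc3  N=1 Z=0
-- IRQ taken; context saved, return-PC = 7 --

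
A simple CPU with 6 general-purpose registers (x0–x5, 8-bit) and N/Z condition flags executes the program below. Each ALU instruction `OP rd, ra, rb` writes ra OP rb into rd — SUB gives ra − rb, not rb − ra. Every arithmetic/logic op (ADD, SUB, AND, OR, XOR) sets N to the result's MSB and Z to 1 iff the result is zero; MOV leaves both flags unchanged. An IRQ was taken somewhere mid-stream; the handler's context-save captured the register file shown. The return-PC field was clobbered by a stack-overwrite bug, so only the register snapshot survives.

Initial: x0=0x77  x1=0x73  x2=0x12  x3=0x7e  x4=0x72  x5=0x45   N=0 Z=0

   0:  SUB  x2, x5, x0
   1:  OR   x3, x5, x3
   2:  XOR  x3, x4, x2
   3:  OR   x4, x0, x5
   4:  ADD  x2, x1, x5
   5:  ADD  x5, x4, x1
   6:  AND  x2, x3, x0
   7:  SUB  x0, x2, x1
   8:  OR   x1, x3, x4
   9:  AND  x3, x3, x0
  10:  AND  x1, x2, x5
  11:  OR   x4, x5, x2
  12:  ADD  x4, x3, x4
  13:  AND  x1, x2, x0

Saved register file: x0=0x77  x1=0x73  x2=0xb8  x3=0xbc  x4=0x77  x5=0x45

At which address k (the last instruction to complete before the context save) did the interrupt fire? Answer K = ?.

K = 4

after  0: x0=0x77 x1=0x73 x2=0xce x3=0x7e x4=0x72 x5=0x45  N=1 Z=0
after  1: x0=0x77 x1=0x73 x2=0xce x3=0x7f x4=0x72 x5=0x45  N=0 Z=0
after  2: x0=0x77 x1=0x73 x2=0xce x3=0xbc x4=0x72 x5=0x45  N=1 Z=0
after  3: x0=0x77 x1=0x73 x2=0xce x3=0xbc x4=0x77 x5=0x45  N=0 Z=0
after  4: x0=0x77 x1=0x73 x2=0xb8 x3=0xbc x4=0x77 x5=0x45  N=1 Z=0
-- IRQ taken; context saved, return-PC = 5 --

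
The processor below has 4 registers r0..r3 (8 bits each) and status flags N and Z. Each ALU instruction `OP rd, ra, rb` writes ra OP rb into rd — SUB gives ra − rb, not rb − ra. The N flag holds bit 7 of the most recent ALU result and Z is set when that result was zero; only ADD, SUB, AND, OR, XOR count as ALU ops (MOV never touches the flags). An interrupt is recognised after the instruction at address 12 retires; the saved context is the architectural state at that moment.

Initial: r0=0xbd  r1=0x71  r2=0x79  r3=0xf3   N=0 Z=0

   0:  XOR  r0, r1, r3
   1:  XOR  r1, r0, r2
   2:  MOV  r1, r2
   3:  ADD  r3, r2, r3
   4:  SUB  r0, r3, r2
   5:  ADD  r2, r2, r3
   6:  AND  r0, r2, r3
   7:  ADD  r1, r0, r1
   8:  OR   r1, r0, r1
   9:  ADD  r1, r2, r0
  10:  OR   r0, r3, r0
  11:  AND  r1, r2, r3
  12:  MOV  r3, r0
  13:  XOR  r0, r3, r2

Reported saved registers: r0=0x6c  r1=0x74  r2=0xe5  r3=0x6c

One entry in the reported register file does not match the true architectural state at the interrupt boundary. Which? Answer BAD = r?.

after  0: r0=0x82 r1=0x71 r2=0x79 r3=0xf3  N=1 Z=0
after  1: r0=0x82 r1=0xfb r2=0x79 r3=0xf3  N=1 Z=0
after  2: r0=0x82 r1=0x79 r2=0x79 r3=0xf3  N=1 Z=0
after  3: r0=0x82 r1=0x79 r2=0x79 r3=0x6c  N=0 Z=0
after  4: r0=0xf3 r1=0x79 r2=0x79 r3=0x6c  N=1 Z=0
after  5: r0=0xf3 r1=0x79 r2=0xe5 r3=0x6c  N=1 Z=0
after  6: r0=0x64 r1=0x79 r2=0xe5 r3=0x6c  N=0 Z=0
after  7: r0=0x64 r1=0xdd r2=0xe5 r3=0x6c  N=1 Z=0
after  8: r0=0x64 r1=0xfd r2=0xe5 r3=0x6c  N=1 Z=0
after  9: r0=0x64 r1=0x49 r2=0xe5 r3=0x6c  N=0 Z=0
after 10: r0=0x6c r1=0x49 r2=0xe5 r3=0x6c  N=0 Z=0
after 11: r0=0x6c r1=0x64 r2=0xe5 r3=0x6c  N=0 Z=0
after 12: r0=0x6c r1=0x64 r2=0xe5 r3=0x6c  N=0 Z=0
-- IRQ taken; context saved, return-PC = 13 --
mismatch: r1: reported 0x74 vs actual 0x64

BAD = r1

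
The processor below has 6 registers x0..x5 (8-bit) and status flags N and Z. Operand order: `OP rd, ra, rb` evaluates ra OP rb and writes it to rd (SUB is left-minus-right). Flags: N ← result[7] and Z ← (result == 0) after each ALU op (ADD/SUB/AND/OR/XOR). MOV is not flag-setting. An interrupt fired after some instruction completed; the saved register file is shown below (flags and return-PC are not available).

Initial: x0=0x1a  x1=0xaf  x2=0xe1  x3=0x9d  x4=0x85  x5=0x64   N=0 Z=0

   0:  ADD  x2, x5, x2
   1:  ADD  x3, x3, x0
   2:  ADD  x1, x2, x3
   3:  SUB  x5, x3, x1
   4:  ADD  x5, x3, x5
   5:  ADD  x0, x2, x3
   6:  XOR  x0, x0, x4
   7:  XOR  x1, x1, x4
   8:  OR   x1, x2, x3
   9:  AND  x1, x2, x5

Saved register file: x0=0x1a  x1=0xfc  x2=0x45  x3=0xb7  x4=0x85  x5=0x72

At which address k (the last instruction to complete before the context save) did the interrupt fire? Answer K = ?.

K = 4

after  0: x0=0x1a x1=0xaf x2=0x45 x3=0x9d x4=0x85 x5=0x64  N=0 Z=0
after  1: x0=0x1a x1=0xaf x2=0x45 x3=0xb7 x4=0x85 x5=0x64  N=1 Z=0
after  2: x0=0x1a x1=0xfc x2=0x45 x3=0xb7 x4=0x85 x5=0x64  N=1 Z=0
after  3: x0=0x1a x1=0xfc x2=0x45 x3=0xb7 x4=0x85 x5=0xbb  N=1 Z=0
after  4: x0=0x1a x1=0xfc x2=0x45 x3=0xb7 x4=0x85 x5=0x72  N=0 Z=0
-- IRQ taken; context saved, return-PC = 5 --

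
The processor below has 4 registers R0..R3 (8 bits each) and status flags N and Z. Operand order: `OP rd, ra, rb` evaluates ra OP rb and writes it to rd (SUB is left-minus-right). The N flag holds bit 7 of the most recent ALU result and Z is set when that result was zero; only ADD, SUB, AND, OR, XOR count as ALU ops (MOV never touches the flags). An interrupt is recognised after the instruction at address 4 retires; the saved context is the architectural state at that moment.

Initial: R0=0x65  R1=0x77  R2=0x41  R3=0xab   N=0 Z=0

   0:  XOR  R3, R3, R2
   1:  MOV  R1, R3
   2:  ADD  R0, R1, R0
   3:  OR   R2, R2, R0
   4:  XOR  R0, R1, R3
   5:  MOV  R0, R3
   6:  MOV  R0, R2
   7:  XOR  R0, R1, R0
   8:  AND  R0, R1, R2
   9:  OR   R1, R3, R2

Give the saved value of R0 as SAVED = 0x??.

after  0: R0=0x65 R1=0x77 R2=0x41 R3=0xea  N=1 Z=0
after  1: R0=0x65 R1=0xea R2=0x41 R3=0xea  N=1 Z=0
after  2: R0=0x4f R1=0xea R2=0x41 R3=0xea  N=0 Z=0
after  3: R0=0x4f R1=0xea R2=0x4f R3=0xea  N=0 Z=0
after  4: R0=0x00 R1=0xea R2=0x4f R3=0xea  N=0 Z=1
-- IRQ taken; context saved, return-PC = 5 --

SAVED = 0x00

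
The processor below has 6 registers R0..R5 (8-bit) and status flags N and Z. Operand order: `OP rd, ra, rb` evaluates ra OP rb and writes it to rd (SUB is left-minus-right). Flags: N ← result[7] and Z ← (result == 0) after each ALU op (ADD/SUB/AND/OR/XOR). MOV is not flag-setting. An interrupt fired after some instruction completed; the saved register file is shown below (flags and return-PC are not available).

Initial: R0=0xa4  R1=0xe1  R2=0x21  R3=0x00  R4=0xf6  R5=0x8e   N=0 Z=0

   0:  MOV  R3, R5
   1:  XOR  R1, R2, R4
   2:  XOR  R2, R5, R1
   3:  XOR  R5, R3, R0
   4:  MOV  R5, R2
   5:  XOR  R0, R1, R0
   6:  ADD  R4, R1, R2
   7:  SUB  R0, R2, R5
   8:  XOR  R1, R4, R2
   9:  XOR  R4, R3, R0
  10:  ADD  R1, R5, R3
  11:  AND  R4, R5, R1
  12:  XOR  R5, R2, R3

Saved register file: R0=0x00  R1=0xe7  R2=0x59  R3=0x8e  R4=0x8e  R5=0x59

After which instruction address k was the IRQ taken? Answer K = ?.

after  0: R0=0xa4 R1=0xe1 R2=0x21 R3=0x8e R4=0xf6 R5=0x8e  N=0 Z=0
after  1: R0=0xa4 R1=0xd7 R2=0x21 R3=0x8e R4=0xf6 R5=0x8e  N=1 Z=0
after  2: R0=0xa4 R1=0xd7 R2=0x59 R3=0x8e R4=0xf6 R5=0x8e  N=0 Z=0
after  3: R0=0xa4 R1=0xd7 R2=0x59 R3=0x8e R4=0xf6 R5=0x2a  N=0 Z=0
after  4: R0=0xa4 R1=0xd7 R2=0x59 R3=0x8e R4=0xf6 R5=0x59  N=0 Z=0
after  5: R0=0x73 R1=0xd7 R2=0x59 R3=0x8e R4=0xf6 R5=0x59  N=0 Z=0
after  6: R0=0x73 R1=0xd7 R2=0x59 R3=0x8e R4=0x30 R5=0x59  N=0 Z=0
after  7: R0=0x00 R1=0xd7 R2=0x59 R3=0x8e R4=0x30 R5=0x59  N=0 Z=1
after  8: R0=0x00 R1=0x69 R2=0x59 R3=0x8e R4=0x30 R5=0x59  N=0 Z=0
after  9: R0=0x00 R1=0x69 R2=0x59 R3=0x8e R4=0x8e R5=0x59  N=1 Z=0
after 10: R0=0x00 R1=0xe7 R2=0x59 R3=0x8e R4=0x8e R5=0x59  N=1 Z=0
-- IRQ taken; context saved, return-PC = 11 --

K = 10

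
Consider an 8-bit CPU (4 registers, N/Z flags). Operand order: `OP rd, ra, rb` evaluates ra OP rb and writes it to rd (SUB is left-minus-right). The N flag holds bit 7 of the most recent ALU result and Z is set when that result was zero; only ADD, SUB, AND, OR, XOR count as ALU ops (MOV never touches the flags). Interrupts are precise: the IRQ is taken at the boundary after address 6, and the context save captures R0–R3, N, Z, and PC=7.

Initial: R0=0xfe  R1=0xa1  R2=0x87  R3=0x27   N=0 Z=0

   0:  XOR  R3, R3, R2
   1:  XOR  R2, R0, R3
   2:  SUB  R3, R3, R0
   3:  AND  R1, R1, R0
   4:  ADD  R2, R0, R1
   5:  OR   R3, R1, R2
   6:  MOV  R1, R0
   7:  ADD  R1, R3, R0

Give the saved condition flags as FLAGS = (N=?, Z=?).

after  0: R0=0xfe R1=0xa1 R2=0x87 R3=0xa0  N=1 Z=0
after  1: R0=0xfe R1=0xa1 R2=0x5e R3=0xa0  N=0 Z=0
after  2: R0=0xfe R1=0xa1 R2=0x5e R3=0xa2  N=1 Z=0
after  3: R0=0xfe R1=0xa0 R2=0x5e R3=0xa2  N=1 Z=0
after  4: R0=0xfe R1=0xa0 R2=0x9e R3=0xa2  N=1 Z=0
after  5: R0=0xfe R1=0xa0 R2=0x9e R3=0xbe  N=1 Z=0
after  6: R0=0xfe R1=0xfe R2=0x9e R3=0xbe  N=1 Z=0
-- IRQ taken; context saved, return-PC = 7 --

FLAGS = (N=1, Z=0)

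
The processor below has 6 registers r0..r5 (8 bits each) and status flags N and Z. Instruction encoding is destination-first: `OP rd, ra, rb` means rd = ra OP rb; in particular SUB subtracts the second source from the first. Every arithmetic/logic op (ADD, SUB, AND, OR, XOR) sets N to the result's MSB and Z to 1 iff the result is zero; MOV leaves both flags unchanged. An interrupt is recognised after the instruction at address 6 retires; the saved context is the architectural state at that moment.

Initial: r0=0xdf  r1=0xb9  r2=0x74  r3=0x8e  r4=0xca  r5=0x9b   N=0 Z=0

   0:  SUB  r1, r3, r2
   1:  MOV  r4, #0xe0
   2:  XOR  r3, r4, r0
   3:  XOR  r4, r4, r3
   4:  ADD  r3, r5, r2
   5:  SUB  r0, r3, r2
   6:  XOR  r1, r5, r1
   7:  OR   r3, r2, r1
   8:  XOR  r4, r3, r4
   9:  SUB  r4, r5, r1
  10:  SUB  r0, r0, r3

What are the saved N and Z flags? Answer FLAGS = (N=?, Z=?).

FLAGS = (N=1, Z=0)

after  0: r0=0xdf r1=0x1a r2=0x74 r3=0x8e r4=0xca r5=0x9b  N=0 Z=0
after  1: r0=0xdf r1=0x1a r2=0x74 r3=0x8e r4=0xe0 r5=0x9b  N=0 Z=0
after  2: r0=0xdf r1=0x1a r2=0x74 r3=0x3f r4=0xe0 r5=0x9b  N=0 Z=0
after  3: r0=0xdf r1=0x1a r2=0x74 r3=0x3f r4=0xdf r5=0x9b  N=1 Z=0
after  4: r0=0xdf r1=0x1a r2=0x74 r3=0x0f r4=0xdf r5=0x9b  N=0 Z=0
after  5: r0=0x9b r1=0x1a r2=0x74 r3=0x0f r4=0xdf r5=0x9b  N=1 Z=0
after  6: r0=0x9b r1=0x81 r2=0x74 r3=0x0f r4=0xdf r5=0x9b  N=1 Z=0
-- IRQ taken; context saved, return-PC = 7 --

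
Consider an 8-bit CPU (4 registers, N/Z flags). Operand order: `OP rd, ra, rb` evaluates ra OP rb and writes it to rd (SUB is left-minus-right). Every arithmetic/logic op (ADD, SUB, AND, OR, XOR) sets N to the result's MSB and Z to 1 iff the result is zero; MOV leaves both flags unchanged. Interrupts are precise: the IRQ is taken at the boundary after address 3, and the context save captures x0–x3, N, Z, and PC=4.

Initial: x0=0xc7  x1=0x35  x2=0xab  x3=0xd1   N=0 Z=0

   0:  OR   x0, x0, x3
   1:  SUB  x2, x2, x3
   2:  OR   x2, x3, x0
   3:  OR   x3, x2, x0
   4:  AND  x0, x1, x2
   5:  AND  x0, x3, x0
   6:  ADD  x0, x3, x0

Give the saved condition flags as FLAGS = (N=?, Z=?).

after  0: x0=0xd7 x1=0x35 x2=0xab x3=0xd1  N=1 Z=0
after  1: x0=0xd7 x1=0x35 x2=0xda x3=0xd1  N=1 Z=0
after  2: x0=0xd7 x1=0x35 x2=0xd7 x3=0xd1  N=1 Z=0
after  3: x0=0xd7 x1=0x35 x2=0xd7 x3=0xd7  N=1 Z=0
-- IRQ taken; context saved, return-PC = 4 --

FLAGS = (N=1, Z=0)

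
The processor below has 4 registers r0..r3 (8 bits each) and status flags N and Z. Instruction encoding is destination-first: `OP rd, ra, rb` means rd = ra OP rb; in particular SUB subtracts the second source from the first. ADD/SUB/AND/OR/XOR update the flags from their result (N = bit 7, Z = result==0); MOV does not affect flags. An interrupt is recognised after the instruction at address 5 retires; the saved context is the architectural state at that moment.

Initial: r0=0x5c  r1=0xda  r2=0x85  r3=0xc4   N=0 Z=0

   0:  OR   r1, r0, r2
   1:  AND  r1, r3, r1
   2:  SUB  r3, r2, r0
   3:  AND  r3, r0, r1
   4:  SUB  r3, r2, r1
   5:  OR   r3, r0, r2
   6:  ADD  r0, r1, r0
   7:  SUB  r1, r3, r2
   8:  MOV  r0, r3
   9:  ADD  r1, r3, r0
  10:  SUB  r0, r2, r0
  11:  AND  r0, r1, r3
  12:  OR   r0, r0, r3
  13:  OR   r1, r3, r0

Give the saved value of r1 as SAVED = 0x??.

after  0: r0=0x5c r1=0xdd r2=0x85 r3=0xc4  N=1 Z=0
after  1: r0=0x5c r1=0xc4 r2=0x85 r3=0xc4  N=1 Z=0
after  2: r0=0x5c r1=0xc4 r2=0x85 r3=0x29  N=0 Z=0
after  3: r0=0x5c r1=0xc4 r2=0x85 r3=0x44  N=0 Z=0
after  4: r0=0x5c r1=0xc4 r2=0x85 r3=0xc1  N=1 Z=0
after  5: r0=0x5c r1=0xc4 r2=0x85 r3=0xdd  N=1 Z=0
-- IRQ taken; context saved, return-PC = 6 --

SAVED = 0xc4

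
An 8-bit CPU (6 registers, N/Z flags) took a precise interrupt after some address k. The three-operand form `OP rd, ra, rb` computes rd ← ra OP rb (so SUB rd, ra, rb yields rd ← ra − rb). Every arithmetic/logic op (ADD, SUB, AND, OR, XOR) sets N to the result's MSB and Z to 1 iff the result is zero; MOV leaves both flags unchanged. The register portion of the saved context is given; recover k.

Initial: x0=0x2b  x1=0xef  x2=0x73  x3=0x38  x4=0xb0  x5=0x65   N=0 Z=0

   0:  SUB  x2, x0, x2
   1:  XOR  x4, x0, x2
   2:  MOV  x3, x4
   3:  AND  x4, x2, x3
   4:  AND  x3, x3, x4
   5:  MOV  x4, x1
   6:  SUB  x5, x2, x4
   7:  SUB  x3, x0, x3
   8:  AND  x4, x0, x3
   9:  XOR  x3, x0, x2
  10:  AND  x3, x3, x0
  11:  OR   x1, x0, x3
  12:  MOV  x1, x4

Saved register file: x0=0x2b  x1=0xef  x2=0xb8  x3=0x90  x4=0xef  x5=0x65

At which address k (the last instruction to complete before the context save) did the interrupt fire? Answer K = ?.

K = 5

after  0: x0=0x2b x1=0xef x2=0xb8 x3=0x38 x4=0xb0 x5=0x65  N=1 Z=0
after  1: x0=0x2b x1=0xef x2=0xb8 x3=0x38 x4=0x93 x5=0x65  N=1 Z=0
after  2: x0=0x2b x1=0xef x2=0xb8 x3=0x93 x4=0x93 x5=0x65  N=1 Z=0
after  3: x0=0x2b x1=0xef x2=0xb8 x3=0x93 x4=0x90 x5=0x65  N=1 Z=0
after  4: x0=0x2b x1=0xef x2=0xb8 x3=0x90 x4=0x90 x5=0x65  N=1 Z=0
after  5: x0=0x2b x1=0xef x2=0xb8 x3=0x90 x4=0xef x5=0x65  N=1 Z=0
-- IRQ taken; context saved, return-PC = 6 --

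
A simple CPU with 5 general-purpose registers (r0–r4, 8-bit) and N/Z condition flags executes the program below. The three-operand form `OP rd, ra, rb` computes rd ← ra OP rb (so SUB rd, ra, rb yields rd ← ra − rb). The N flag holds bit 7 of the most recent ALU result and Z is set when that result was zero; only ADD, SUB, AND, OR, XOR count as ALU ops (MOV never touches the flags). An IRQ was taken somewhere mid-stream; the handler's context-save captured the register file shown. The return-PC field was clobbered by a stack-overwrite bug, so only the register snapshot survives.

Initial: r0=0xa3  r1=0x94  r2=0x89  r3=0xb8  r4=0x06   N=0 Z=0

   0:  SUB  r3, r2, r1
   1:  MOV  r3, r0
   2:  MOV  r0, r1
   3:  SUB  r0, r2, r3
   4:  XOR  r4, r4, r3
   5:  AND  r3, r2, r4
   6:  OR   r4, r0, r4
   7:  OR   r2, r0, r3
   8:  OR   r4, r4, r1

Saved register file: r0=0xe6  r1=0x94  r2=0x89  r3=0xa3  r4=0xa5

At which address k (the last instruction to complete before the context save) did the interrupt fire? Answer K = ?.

K = 4

after  0: r0=0xa3 r1=0x94 r2=0x89 r3=0xf5 r4=0x06  N=1 Z=0
after  1: r0=0xa3 r1=0x94 r2=0x89 r3=0xa3 r4=0x06  N=1 Z=0
after  2: r0=0x94 r1=0x94 r2=0x89 r3=0xa3 r4=0x06  N=1 Z=0
after  3: r0=0xe6 r1=0x94 r2=0x89 r3=0xa3 r4=0x06  N=1 Z=0
after  4: r0=0xe6 r1=0x94 r2=0x89 r3=0xa3 r4=0xa5  N=1 Z=0
-- IRQ taken; context saved, return-PC = 5 --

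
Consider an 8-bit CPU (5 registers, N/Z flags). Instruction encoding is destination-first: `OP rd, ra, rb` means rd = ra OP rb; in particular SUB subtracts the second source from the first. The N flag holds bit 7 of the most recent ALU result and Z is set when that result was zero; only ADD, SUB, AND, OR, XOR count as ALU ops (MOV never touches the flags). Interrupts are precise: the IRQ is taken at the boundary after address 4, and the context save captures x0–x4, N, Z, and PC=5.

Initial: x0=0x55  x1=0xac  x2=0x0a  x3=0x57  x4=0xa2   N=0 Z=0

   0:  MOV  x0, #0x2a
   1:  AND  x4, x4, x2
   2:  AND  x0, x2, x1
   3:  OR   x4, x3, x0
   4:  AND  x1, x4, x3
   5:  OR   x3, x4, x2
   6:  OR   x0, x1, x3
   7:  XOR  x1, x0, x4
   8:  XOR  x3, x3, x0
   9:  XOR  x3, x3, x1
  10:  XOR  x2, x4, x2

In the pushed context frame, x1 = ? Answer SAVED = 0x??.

after  0: x0=0x2a x1=0xac x2=0x0a x3=0x57 x4=0xa2  N=0 Z=0
after  1: x0=0x2a x1=0xac x2=0x0a x3=0x57 x4=0x02  N=0 Z=0
after  2: x0=0x08 x1=0xac x2=0x0a x3=0x57 x4=0x02  N=0 Z=0
after  3: x0=0x08 x1=0xac x2=0x0a x3=0x57 x4=0x5f  N=0 Z=0
after  4: x0=0x08 x1=0x57 x2=0x0a x3=0x57 x4=0x5f  N=0 Z=0
-- IRQ taken; context saved, return-PC = 5 --

SAVED = 0x57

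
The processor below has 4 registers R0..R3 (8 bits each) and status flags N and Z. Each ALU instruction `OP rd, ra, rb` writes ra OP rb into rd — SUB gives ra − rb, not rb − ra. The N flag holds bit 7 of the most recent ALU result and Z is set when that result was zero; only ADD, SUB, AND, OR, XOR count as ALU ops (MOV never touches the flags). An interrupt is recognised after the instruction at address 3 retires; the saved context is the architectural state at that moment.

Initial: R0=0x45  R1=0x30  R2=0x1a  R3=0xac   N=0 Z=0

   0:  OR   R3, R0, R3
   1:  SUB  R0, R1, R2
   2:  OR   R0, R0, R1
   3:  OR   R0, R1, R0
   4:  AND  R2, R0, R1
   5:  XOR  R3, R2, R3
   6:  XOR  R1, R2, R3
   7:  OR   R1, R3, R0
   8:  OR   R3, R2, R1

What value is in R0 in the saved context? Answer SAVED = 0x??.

after  0: R0=0x45 R1=0x30 R2=0x1a R3=0xed  N=1 Z=0
after  1: R0=0x16 R1=0x30 R2=0x1a R3=0xed  N=0 Z=0
after  2: R0=0x36 R1=0x30 R2=0x1a R3=0xed  N=0 Z=0
after  3: R0=0x36 R1=0x30 R2=0x1a R3=0xed  N=0 Z=0
-- IRQ taken; context saved, return-PC = 4 --

SAVED = 0x36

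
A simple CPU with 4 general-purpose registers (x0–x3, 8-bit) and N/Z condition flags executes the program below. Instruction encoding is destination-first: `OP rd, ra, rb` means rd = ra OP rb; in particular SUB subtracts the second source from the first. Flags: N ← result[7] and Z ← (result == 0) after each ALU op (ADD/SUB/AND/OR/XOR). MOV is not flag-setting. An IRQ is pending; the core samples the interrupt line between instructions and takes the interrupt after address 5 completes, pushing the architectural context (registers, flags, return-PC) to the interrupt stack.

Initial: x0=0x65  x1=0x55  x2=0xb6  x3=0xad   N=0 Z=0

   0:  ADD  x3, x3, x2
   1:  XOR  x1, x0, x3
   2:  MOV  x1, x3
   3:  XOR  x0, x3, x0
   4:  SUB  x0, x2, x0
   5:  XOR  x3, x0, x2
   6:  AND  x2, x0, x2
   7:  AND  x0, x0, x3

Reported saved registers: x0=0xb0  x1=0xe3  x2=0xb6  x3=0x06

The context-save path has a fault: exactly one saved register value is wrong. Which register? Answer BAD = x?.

after  0: x0=0x65 x1=0x55 x2=0xb6 x3=0x63  N=0 Z=0
after  1: x0=0x65 x1=0x06 x2=0xb6 x3=0x63  N=0 Z=0
after  2: x0=0x65 x1=0x63 x2=0xb6 x3=0x63  N=0 Z=0
after  3: x0=0x06 x1=0x63 x2=0xb6 x3=0x63  N=0 Z=0
after  4: x0=0xb0 x1=0x63 x2=0xb6 x3=0x63  N=1 Z=0
after  5: x0=0xb0 x1=0x63 x2=0xb6 x3=0x06  N=0 Z=0
-- IRQ taken; context saved, return-PC = 6 --
mismatch: x1: reported 0xe3 vs actual 0x63

BAD = x1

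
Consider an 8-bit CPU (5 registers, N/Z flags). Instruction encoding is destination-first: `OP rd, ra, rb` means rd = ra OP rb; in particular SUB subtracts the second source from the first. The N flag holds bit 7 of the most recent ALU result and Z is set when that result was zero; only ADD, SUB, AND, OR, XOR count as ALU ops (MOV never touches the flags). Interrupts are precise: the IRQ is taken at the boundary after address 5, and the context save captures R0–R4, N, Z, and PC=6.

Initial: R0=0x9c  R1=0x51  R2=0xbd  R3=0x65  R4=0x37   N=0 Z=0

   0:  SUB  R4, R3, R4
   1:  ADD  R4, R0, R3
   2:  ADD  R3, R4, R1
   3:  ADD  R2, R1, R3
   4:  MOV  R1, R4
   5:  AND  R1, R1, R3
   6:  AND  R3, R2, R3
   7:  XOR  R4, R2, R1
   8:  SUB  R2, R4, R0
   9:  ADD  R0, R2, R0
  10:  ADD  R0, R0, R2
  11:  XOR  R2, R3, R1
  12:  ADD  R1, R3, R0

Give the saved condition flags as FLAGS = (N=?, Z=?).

after  0: R0=0x9c R1=0x51 R2=0xbd R3=0x65 R4=0x2e  N=0 Z=0
after  1: R0=0x9c R1=0x51 R2=0xbd R3=0x65 R4=0x01  N=0 Z=0
after  2: R0=0x9c R1=0x51 R2=0xbd R3=0x52 R4=0x01  N=0 Z=0
after  3: R0=0x9c R1=0x51 R2=0xa3 R3=0x52 R4=0x01  N=1 Z=0
after  4: R0=0x9c R1=0x01 R2=0xa3 R3=0x52 R4=0x01  N=1 Z=0
after  5: R0=0x9c R1=0x00 R2=0xa3 R3=0x52 R4=0x01  N=0 Z=1
-- IRQ taken; context saved, return-PC = 6 --

FLAGS = (N=0, Z=1)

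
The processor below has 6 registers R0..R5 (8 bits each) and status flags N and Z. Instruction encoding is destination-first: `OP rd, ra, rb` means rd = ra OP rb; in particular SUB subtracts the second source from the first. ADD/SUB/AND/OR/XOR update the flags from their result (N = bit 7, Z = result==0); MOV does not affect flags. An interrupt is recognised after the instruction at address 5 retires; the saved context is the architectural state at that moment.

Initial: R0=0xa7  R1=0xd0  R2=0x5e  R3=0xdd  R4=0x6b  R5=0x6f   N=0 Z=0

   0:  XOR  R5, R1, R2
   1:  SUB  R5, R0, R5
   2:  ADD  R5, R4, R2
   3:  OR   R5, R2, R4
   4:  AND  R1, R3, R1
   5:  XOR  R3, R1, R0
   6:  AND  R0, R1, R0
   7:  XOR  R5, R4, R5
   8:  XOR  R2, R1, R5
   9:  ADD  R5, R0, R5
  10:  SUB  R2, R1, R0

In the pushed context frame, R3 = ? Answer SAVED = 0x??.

after  0: R0=0xa7 R1=0xd0 R2=0x5e R3=0xdd R4=0x6b R5=0x8e  N=1 Z=0
after  1: R0=0xa7 R1=0xd0 R2=0x5e R3=0xdd R4=0x6b R5=0x19  N=0 Z=0
after  2: R0=0xa7 R1=0xd0 R2=0x5e R3=0xdd R4=0x6b R5=0xc9  N=1 Z=0
after  3: R0=0xa7 R1=0xd0 R2=0x5e R3=0xdd R4=0x6b R5=0x7f  N=0 Z=0
after  4: R0=0xa7 R1=0xd0 R2=0x5e R3=0xdd R4=0x6b R5=0x7f  N=1 Z=0
after  5: R0=0xa7 R1=0xd0 R2=0x5e R3=0x77 R4=0x6b R5=0x7f  N=0 Z=0
-- IRQ taken; context saved, return-PC = 6 --

SAVED = 0x77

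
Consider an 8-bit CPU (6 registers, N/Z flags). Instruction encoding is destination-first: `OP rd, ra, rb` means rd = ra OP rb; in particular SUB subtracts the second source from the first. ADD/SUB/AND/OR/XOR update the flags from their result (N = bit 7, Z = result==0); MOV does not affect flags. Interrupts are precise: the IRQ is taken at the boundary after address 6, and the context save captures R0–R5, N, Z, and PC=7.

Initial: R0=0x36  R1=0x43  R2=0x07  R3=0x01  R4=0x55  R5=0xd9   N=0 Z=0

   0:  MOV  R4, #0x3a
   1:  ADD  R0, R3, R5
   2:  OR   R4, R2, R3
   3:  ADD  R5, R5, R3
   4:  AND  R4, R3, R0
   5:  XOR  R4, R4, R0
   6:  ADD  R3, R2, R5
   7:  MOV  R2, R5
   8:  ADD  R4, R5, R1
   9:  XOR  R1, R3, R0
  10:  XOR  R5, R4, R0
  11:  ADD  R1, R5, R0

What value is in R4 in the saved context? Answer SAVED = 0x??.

SAVED = 0xda

after  0: R0=0x36 R1=0x43 R2=0x07 R3=0x01 R4=0x3a R5=0xd9  N=0 Z=0
after  1: R0=0xda R1=0x43 R2=0x07 R3=0x01 R4=0x3a R5=0xd9  N=1 Z=0
after  2: R0=0xda R1=0x43 R2=0x07 R3=0x01 R4=0x07 R5=0xd9  N=0 Z=0
after  3: R0=0xda R1=0x43 R2=0x07 R3=0x01 R4=0x07 R5=0xda  N=1 Z=0
after  4: R0=0xda R1=0x43 R2=0x07 R3=0x01 R4=0x00 R5=0xda  N=0 Z=1
after  5: R0=0xda R1=0x43 R2=0x07 R3=0x01 R4=0xda R5=0xda  N=1 Z=0
after  6: R0=0xda R1=0x43 R2=0x07 R3=0xe1 R4=0xda R5=0xda  N=1 Z=0
-- IRQ taken; context saved, return-PC = 7 --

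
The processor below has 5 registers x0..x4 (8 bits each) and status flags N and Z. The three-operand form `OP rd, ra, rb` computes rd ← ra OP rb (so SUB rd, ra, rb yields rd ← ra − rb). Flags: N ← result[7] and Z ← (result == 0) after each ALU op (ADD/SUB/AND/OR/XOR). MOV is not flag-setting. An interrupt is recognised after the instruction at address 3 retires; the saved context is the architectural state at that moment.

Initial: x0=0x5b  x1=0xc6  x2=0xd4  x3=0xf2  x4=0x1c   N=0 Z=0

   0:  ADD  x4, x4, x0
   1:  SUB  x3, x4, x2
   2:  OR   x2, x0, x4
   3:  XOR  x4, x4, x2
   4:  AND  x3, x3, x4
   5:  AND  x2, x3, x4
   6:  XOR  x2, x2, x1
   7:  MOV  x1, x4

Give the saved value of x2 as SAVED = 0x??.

after  0: x0=0x5b x1=0xc6 x2=0xd4 x3=0xf2 x4=0x77  N=0 Z=0
after  1: x0=0x5b x1=0xc6 x2=0xd4 x3=0xa3 x4=0x77  N=1 Z=0
after  2: x0=0x5b x1=0xc6 x2=0x7f x3=0xa3 x4=0x77  N=0 Z=0
after  3: x0=0x5b x1=0xc6 x2=0x7f x3=0xa3 x4=0x08  N=0 Z=0
-- IRQ taken; context saved, return-PC = 4 --

SAVED = 0x7f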